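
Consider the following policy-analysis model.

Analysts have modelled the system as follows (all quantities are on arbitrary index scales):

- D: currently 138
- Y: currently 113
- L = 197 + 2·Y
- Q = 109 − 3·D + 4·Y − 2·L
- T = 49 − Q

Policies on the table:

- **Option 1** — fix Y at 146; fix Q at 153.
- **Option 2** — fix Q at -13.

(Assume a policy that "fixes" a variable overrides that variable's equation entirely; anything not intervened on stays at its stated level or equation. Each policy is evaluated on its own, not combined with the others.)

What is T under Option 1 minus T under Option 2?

Option 1 (Y := 146, Q := 153):
  D = 138
  Y = 146
  L = 197 + 2·146 = 489
  Q = 153
  T = 49 − 153 = -104
Option 2 (Q := -13):
  D = 138
  Y = 113
  L = 197 + 2·113 = 423
  Q = -13
  T = 49 − (-13) = 62
T: -104 − 62 = -166

-166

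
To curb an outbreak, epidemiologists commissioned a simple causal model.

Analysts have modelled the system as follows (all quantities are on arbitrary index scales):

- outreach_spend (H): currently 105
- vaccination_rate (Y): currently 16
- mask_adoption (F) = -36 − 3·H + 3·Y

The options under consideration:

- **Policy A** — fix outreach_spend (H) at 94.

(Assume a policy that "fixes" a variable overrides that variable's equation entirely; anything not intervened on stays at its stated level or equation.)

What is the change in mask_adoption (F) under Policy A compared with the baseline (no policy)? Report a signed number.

Baseline:
  H = 105
  Y = 16
  F = -36 − 3·105 + 3·16 = -303
Policy A (H := 94):
  H = 94
  Y = 16
  F = -36 − 3·94 + 3·16 = -270
Change in F: -270 − (-303) = 33

33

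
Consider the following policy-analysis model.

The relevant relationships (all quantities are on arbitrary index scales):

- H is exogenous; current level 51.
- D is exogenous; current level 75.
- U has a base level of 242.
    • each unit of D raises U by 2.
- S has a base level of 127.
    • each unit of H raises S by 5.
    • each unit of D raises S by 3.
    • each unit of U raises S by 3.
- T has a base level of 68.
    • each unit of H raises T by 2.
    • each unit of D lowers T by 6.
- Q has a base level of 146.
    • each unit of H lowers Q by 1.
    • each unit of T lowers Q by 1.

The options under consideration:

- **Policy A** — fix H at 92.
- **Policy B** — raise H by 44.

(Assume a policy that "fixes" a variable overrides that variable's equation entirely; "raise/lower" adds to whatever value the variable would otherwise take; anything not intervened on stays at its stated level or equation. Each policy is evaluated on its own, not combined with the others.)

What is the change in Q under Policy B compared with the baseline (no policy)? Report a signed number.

-132

Baseline:
  H = 51
  D = 75
  T = 68 + 2·51 − 6·75 = -280
  Q = 146 − 51 − (-280) = 375
Policy B (H + 44):
  H = 51 + 44 = 95
  D = 75
  T = 68 + 2·95 − 6·75 = -192
  Q = 146 − 95 − (-192) = 243
Change in Q: 243 − 375 = -132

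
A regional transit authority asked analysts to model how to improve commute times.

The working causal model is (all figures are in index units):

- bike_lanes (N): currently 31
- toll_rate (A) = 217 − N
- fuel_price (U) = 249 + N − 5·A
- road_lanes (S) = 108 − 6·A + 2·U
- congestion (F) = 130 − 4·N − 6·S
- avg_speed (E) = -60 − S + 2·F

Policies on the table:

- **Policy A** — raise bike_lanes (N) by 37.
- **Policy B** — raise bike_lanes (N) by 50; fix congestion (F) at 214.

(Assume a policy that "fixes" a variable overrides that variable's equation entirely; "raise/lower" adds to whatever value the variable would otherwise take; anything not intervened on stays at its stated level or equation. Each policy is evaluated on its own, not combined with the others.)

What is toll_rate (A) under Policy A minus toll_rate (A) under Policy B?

13

Policy A (N + 37):
  N = 31 + 37 = 68
  A = 217 − 68 = 149
Policy B (N + 50, F := 214):
  N = 31 + 50 = 81
  A = 217 − 81 = 136
A: 149 − 136 = 13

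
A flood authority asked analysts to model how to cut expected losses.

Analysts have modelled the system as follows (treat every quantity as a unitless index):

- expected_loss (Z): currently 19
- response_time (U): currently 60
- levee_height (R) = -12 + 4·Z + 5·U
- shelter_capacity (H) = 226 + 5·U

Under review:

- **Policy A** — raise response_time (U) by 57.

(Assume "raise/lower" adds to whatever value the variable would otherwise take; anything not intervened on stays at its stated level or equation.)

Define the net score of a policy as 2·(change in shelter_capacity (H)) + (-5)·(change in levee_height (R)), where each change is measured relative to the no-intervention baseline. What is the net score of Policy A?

-855

Baseline:
  Z = 19
  U = 60
  R = -12 + 4·19 + 5·60 = 364
  H = 226 + 5·60 = 526
Policy A (U + 57):
  Z = 19
  U = 60 + 57 = 117
  R = -12 + 4·19 + 5·117 = 649
  H = 226 + 5·117 = 811
ΔH = 811 − 526 = 285; ΔR = 649 − 364 = 285
Score = 2·285 + (-5)·285 = -855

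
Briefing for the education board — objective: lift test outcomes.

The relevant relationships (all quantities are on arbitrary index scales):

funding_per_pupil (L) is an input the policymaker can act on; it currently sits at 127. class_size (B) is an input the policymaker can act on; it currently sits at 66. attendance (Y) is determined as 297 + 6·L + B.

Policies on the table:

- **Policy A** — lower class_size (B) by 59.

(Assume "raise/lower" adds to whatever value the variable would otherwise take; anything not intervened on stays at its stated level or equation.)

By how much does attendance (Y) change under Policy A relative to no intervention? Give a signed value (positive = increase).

-59

Baseline:
  L = 127
  B = 66
  Y = 297 + 6·127 + 66 = 1125
Policy A (B − 59):
  L = 127
  B = 66 − 59 = 7
  Y = 297 + 6·127 + 7 = 1066
Change in Y: 1066 − 1125 = -59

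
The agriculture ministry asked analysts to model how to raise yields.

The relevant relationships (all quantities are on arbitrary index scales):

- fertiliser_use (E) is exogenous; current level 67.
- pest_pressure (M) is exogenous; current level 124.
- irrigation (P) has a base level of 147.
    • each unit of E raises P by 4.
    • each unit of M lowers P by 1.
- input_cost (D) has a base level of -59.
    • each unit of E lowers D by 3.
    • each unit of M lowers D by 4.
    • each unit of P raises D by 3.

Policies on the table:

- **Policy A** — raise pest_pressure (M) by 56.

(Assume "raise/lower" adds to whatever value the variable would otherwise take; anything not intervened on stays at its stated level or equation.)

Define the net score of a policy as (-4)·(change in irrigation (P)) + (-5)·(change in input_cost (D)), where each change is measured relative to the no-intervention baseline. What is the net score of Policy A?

2184

Baseline:
  E = 67
  M = 124
  P = 147 + 4·67 − 124 = 291
  D = -59 − 3·67 − 4·124 + 3·291 = 117
Policy A (M + 56):
  E = 67
  M = 124 + 56 = 180
  P = 147 + 4·67 − 180 = 235
  D = -59 − 3·67 − 4·180 + 3·235 = -275
ΔP = 235 − 291 = -56; ΔD = -275 − 117 = -392
Score = (-4)·(-56) + (-5)·(-392) = 2184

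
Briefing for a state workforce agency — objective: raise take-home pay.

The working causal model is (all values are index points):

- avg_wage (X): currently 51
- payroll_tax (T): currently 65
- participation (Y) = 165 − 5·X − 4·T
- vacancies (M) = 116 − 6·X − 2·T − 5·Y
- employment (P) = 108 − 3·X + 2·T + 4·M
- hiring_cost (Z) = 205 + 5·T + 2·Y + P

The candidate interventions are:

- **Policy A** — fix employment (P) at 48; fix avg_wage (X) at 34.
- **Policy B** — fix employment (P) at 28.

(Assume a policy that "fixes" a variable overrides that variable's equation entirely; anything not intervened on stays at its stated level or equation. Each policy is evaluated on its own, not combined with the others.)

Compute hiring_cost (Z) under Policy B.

Policy B (P := 28):
  X = 51
  T = 65
  Y = 165 − 5·51 − 4·65 = -350
  M = 116 − 6·51 − 2·65 − 5·(-350) = 1430
  P = 28
  Z = 205 + 5·65 + 2·(-350) + 28 = -142

-142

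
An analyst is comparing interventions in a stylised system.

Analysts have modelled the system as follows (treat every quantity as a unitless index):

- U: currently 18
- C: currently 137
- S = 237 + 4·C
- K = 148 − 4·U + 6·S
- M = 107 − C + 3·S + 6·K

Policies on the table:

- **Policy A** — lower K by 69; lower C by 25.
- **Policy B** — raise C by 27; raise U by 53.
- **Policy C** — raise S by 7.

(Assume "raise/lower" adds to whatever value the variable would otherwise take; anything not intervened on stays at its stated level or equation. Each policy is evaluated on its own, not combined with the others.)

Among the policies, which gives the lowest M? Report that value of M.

Policy A (K − 69, C − 25):
  U = 18
  C = 137 − 25 = 112
  S = 237 + 4·112 = 685
  K = 148 − 4·18 + 6·685 (−69 from intervention) = 4117
  M = 107 − 112 + 3·685 + 6·4117 = 26752
Policy B (C + 27, U + 53):
  U = 18 + 53 = 71
  C = 137 + 27 = 164
  S = 237 + 4·164 = 893
  K = 148 − 4·71 + 6·893 = 5222
  M = 107 − 164 + 3·893 + 6·5222 = 33954
Policy C (S + 7):
  U = 18
  C = 137
  S = 237 + 4·137 (+7 from intervention) = 792
  K = 148 − 4·18 + 6·792 = 4828
  M = 107 − 137 + 3·792 + 6·4828 = 31314
Comparing — Policy A: M=26752, Policy B: M=33954, Policy C: M=31314. Lowest is 26752 (Policy A).

26752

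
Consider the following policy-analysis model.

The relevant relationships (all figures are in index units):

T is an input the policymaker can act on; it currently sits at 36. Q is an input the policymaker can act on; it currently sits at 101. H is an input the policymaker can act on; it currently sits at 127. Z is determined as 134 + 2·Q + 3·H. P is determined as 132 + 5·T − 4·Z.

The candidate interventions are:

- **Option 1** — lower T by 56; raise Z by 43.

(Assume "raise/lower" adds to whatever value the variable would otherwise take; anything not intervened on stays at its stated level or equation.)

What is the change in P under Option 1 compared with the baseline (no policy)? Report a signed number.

Baseline:
  T = 36
  Q = 101
  H = 127
  Z = 134 + 2·101 + 3·127 = 717
  P = 132 + 5·36 − 4·717 = -2556
Option 1 (T − 56, Z + 43):
  T = 36 − 56 = -20
  Q = 101
  H = 127
  Z = 134 + 2·101 + 3·127 (+43 from intervention) = 760
  P = 132 + 5·(-20) − 4·760 = -3008
Change in P: -3008 − (-2556) = -452

-452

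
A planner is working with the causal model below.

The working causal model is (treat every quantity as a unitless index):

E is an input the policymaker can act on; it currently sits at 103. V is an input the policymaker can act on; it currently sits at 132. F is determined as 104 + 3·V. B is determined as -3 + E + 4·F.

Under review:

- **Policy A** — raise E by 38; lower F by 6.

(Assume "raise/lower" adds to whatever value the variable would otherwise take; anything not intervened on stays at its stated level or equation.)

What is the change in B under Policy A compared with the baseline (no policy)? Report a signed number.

Baseline:
  E = 103
  V = 132
  F = 104 + 3·132 = 500
  B = -3 + 103 + 4·500 = 2100
Policy A (E + 38, F − 6):
  E = 103 + 38 = 141
  V = 132
  F = 104 + 3·132 (−6 from intervention) = 494
  B = -3 + 141 + 4·494 = 2114
Change in B: 2114 − 2100 = 14

14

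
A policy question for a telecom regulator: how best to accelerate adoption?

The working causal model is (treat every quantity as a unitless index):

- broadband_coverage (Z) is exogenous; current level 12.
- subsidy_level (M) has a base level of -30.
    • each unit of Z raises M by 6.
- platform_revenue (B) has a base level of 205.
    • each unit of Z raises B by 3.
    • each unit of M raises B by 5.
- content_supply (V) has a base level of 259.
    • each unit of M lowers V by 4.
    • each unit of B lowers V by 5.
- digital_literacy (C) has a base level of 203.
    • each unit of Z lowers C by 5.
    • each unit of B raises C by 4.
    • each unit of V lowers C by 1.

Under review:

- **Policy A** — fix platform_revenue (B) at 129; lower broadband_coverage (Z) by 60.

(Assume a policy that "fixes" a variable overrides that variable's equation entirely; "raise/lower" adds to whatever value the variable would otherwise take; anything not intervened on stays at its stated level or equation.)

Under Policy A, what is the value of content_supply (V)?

Policy A (B := 129, Z − 60):
  Z = 12 − 60 = -48
  M = -30 + 6·(-48) = -318
  B = 129
  V = 259 − 4·(-318) − 5·129 = 886

886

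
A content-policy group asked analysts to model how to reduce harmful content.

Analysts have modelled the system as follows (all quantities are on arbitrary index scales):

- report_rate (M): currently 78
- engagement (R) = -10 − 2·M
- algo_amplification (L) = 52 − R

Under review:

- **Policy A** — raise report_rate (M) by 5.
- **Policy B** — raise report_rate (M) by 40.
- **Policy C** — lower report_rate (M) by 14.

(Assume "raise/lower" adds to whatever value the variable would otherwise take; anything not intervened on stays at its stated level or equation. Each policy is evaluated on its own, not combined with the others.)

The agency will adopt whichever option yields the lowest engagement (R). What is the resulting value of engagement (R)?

Policy A (M + 5):
  M = 78 + 5 = 83
  R = -10 − 2·83 = -176
Policy B (M + 40):
  M = 78 + 40 = 118
  R = -10 − 2·118 = -246
Policy C (M − 14):
  M = 78 − 14 = 64
  R = -10 − 2·64 = -138
Comparing — Policy A: R=-176, Policy B: R=-246, Policy C: R=-138. Lowest is -246 (Policy B).

-246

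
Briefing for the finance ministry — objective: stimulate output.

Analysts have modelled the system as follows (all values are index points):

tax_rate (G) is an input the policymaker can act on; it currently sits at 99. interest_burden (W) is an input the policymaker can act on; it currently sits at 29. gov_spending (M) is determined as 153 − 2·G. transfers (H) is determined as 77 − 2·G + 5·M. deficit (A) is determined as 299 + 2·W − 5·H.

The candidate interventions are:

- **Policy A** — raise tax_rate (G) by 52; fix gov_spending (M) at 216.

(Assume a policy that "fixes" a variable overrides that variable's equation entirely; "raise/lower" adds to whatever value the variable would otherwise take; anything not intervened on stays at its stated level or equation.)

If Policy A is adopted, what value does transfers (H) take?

855

Policy A (G + 52, M := 216):
  G = 99 + 52 = 151
  M = 216
  H = 77 − 2·151 + 5·216 = 855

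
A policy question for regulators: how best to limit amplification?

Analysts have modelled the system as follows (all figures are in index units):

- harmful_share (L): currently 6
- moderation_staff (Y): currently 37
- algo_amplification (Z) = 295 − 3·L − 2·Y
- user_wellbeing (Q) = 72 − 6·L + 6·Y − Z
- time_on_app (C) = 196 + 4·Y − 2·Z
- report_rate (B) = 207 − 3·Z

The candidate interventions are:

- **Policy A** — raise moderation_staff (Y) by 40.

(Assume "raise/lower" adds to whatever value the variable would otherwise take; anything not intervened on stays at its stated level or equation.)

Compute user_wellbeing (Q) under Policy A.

Policy A (Y + 40):
  L = 6
  Y = 37 + 40 = 77
  Z = 295 − 3·6 − 2·77 = 123
  Q = 72 − 6·6 + 6·77 − 123 = 375

375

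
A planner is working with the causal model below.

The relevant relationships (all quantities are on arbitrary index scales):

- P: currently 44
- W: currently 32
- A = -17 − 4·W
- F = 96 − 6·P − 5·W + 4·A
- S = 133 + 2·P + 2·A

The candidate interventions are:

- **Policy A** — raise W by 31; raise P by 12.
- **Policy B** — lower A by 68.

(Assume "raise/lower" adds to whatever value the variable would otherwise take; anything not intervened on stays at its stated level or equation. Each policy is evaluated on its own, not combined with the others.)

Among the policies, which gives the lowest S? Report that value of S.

Policy A (W + 31, P + 12):
  P = 44 + 12 = 56
  W = 32 + 31 = 63
  A = -17 − 4·63 = -269
  S = 133 + 2·56 + 2·(-269) = -293
Policy B (A − 68):
  P = 44
  W = 32
  A = -17 − 4·32 (−68 from intervention) = -213
  S = 133 + 2·44 + 2·(-213) = -205
Comparing — Policy A: S=-293, Policy B: S=-205. Lowest is -293 (Policy A).

-293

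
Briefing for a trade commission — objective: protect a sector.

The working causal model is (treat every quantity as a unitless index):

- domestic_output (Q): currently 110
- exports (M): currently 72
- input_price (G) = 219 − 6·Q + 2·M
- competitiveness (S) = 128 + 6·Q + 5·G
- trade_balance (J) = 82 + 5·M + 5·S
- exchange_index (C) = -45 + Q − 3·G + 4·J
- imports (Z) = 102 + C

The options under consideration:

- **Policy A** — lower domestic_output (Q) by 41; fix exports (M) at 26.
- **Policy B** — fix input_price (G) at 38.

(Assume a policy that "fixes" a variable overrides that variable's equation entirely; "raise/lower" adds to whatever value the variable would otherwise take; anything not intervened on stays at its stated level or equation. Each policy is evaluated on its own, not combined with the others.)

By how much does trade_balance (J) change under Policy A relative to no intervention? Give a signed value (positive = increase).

2390

Baseline:
  Q = 110
  M = 72
  G = 219 − 6·110 + 2·72 = -297
  S = 128 + 6·110 + 5·(-297) = -697
  J = 82 + 5·72 + 5·(-697) = -3043
Policy A (Q − 41, M := 26):
  Q = 110 − 41 = 69
  M = 26
  G = 219 − 6·69 + 2·26 = -143
  S = 128 + 6·69 + 5·(-143) = -173
  J = 82 + 5·26 + 5·(-173) = -653
Change in J: -653 − (-3043) = 2390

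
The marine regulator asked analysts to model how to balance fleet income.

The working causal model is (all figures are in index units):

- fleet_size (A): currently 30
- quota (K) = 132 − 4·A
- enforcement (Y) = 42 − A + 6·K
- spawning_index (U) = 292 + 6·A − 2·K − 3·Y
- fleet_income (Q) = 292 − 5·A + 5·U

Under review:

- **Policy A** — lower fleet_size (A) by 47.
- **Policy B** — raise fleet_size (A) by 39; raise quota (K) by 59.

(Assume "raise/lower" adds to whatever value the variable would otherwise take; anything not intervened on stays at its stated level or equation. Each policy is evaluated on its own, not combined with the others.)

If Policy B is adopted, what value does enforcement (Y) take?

Policy B (A + 39, K + 59):
  A = 30 + 39 = 69
  K = 132 − 4·69 (+59 from intervention) = -85
  Y = 42 − 69 + 6·(-85) = -537

-537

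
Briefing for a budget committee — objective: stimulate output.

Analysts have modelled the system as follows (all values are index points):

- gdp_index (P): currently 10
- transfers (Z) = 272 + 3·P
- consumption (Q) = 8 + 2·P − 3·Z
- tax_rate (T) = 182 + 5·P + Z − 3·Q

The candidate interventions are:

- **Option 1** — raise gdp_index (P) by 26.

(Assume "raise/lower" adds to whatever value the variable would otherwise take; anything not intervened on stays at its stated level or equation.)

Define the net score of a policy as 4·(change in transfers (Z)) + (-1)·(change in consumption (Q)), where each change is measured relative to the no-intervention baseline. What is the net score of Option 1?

Baseline:
  P = 10
  Z = 272 + 3·10 = 302
  Q = 8 + 2·10 − 3·302 = -878
Option 1 (P + 26):
  P = 10 + 26 = 36
  Z = 272 + 3·36 = 380
  Q = 8 + 2·36 − 3·380 = -1060
ΔZ = 380 − 302 = 78; ΔQ = -1060 − (-878) = -182
Score = 4·78 + (-1)·(-182) = 494

494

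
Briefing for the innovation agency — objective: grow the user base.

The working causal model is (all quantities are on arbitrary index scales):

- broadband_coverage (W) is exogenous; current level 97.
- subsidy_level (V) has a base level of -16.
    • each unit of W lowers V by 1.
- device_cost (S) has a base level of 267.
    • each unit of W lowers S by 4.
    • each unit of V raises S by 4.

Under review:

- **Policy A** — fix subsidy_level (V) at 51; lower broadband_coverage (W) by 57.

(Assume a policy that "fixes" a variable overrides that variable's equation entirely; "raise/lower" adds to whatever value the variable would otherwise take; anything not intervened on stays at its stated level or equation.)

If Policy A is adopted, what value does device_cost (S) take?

311

Policy A (V := 51, W − 57):
  W = 97 − 57 = 40
  V = 51
  S = 267 − 4·40 + 4·51 = 311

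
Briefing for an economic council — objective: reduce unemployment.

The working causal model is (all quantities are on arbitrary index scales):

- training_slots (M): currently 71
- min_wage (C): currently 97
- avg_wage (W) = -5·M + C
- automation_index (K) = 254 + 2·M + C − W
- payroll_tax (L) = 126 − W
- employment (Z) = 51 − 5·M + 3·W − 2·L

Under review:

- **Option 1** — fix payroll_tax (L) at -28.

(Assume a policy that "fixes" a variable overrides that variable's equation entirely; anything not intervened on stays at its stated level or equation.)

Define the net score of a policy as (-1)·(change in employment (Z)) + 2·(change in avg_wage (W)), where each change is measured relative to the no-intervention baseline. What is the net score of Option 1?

-824

Baseline:
  M = 71
  C = 97
  W = 0 − 5·71 + 97 = -258
  L = 126 − (-258) = 384
  Z = 51 − 5·71 + 3·(-258) − 2·384 = -1846
Option 1 (L := -28):
  M = 71
  C = 97
  W = 0 − 5·71 + 97 = -258
  L = -28
  Z = 51 − 5·71 + 3·(-258) − 2·(-28) = -1022
ΔZ = -1022 − (-1846) = 824; ΔW = -258 − (-258) = 0
Score = (-1)·824 + 2·0 = -824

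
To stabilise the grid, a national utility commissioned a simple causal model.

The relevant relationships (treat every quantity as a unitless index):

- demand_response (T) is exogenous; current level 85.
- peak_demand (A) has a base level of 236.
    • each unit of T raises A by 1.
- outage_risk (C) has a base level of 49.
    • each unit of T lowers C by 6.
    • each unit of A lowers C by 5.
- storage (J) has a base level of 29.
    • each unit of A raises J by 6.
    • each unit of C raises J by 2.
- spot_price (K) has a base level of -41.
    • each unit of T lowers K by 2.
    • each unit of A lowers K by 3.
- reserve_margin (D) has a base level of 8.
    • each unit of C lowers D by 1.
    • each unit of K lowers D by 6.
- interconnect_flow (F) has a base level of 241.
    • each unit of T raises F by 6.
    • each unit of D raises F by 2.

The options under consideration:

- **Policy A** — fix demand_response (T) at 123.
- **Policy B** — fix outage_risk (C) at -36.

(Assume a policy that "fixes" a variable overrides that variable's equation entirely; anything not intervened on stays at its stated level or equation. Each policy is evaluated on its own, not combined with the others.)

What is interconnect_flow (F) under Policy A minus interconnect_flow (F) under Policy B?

Policy A (T := 123):
  T = 123
  A = 236 + 123 = 359
  C = 49 − 6·123 − 5·359 = -2484
  K = -41 − 2·123 − 3·359 = -1364
  D = 8 − (-2484) − 6·(-1364) = 10676
  F = 241 + 6·123 + 2·10676 = 22331
Policy B (C := -36):
  T = 85
  A = 236 + 85 = 321
  C = -36
  K = -41 − 2·85 − 3·321 = -1174
  D = 8 − (-36) − 6·(-1174) = 7088
  F = 241 + 6·85 + 2·7088 = 14927
F: 22331 − 14927 = 7404

7404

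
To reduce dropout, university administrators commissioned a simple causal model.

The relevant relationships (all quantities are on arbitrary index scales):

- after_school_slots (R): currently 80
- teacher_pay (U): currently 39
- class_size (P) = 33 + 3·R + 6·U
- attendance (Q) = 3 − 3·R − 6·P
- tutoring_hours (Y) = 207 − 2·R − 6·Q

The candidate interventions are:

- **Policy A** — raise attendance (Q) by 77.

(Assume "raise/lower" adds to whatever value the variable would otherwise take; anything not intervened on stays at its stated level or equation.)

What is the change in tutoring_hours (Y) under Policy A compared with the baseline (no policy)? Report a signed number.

-462

Baseline:
  R = 80
  U = 39
  P = 33 + 3·80 + 6·39 = 507
  Q = 3 − 3·80 − 6·507 = -3279
  Y = 207 − 2·80 − 6·(-3279) = 19721
Policy A (Q + 77):
  R = 80
  U = 39
  P = 33 + 3·80 + 6·39 = 507
  Q = 3 − 3·80 − 6·507 (+77 from intervention) = -3202
  Y = 207 − 2·80 − 6·(-3202) = 19259
Change in Y: 19259 − 19721 = -462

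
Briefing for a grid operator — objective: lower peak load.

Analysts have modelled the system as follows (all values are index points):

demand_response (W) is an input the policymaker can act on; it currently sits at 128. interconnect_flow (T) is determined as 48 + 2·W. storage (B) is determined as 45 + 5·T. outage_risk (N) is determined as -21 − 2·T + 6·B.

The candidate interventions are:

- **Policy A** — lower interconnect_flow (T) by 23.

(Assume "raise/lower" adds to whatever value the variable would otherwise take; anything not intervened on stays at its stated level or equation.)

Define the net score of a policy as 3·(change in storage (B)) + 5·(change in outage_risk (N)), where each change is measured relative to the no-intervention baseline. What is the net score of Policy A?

Baseline:
  W = 128
  T = 48 + 2·128 = 304
  B = 45 + 5·304 = 1565
  N = -21 − 2·304 + 6·1565 = 8761
Policy A (T − 23):
  W = 128
  T = 48 + 2·128 (−23 from intervention) = 281
  B = 45 + 5·281 = 1450
  N = -21 − 2·281 + 6·1450 = 8117
ΔB = 1450 − 1565 = -115; ΔN = 8117 − 8761 = -644
Score = 3·(-115) + 5·(-644) = -3565

-3565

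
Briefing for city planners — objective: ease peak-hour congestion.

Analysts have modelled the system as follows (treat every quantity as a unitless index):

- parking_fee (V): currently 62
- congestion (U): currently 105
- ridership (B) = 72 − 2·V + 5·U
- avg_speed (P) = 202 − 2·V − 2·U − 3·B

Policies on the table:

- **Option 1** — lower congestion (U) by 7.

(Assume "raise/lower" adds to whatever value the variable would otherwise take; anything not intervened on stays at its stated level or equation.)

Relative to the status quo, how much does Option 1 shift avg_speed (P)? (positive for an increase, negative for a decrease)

Baseline:
  V = 62
  U = 105
  B = 72 − 2·62 + 5·105 = 473
  P = 202 − 2·62 − 2·105 − 3·473 = -1551
Option 1 (U − 7):
  V = 62
  U = 105 − 7 = 98
  B = 72 − 2·62 + 5·98 = 438
  P = 202 − 2·62 − 2·98 − 3·438 = -1432
Change in P: -1432 − (-1551) = 119

119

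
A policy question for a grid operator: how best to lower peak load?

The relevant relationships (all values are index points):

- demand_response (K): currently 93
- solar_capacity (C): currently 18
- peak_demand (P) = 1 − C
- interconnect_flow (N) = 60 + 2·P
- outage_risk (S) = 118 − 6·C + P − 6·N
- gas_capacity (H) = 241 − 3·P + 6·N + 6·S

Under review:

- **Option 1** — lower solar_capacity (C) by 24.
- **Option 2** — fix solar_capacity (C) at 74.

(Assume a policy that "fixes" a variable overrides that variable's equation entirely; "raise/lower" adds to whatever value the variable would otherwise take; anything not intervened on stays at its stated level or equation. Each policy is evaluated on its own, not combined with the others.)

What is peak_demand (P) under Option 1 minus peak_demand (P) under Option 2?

Option 1 (C − 24):
  C = 18 − 24 = -6
  P = 1 − (-6) = 7
Option 2 (C := 74):
  C = 74
  P = 1 − 74 = -73
P: 7 − (-73) = 80

80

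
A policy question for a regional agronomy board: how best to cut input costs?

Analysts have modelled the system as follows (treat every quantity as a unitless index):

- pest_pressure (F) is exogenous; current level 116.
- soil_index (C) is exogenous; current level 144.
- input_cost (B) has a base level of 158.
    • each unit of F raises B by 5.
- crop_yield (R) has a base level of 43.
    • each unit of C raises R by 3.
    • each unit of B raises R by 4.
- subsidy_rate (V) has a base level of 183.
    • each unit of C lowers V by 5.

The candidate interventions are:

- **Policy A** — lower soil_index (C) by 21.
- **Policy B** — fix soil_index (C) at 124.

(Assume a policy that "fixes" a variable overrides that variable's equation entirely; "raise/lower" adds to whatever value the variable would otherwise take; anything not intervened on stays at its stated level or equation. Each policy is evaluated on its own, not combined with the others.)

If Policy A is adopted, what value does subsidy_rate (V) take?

-432

Policy A (C − 21):
  C = 144 − 21 = 123
  V = 183 − 5·123 = -432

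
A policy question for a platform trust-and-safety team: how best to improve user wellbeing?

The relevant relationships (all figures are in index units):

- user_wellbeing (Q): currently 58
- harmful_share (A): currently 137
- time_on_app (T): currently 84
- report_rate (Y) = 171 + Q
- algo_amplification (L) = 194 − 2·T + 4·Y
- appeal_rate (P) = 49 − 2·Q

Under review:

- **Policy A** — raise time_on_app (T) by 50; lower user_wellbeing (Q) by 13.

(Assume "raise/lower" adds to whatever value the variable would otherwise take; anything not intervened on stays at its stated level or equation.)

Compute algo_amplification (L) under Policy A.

790

Policy A (T + 50, Q − 13):
  Q = 58 − 13 = 45
  T = 84 + 50 = 134
  Y = 171 + 45 = 216
  L = 194 − 2·134 + 4·216 = 790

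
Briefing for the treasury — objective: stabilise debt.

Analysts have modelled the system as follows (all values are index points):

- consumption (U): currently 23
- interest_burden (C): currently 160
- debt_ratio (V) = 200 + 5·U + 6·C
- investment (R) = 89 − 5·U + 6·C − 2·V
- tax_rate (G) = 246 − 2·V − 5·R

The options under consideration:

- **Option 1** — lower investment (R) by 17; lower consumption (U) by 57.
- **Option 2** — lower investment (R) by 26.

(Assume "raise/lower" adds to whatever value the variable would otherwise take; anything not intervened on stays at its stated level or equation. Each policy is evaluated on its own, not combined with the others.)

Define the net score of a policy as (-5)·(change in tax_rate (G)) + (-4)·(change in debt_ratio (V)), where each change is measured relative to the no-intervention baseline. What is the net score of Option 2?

-650

Baseline:
  U = 23
  C = 160
  V = 200 + 5·23 + 6·160 = 1275
  R = 89 − 5·23 + 6·160 − 2·1275 = -1616
  G = 246 − 2·1275 − 5·(-1616) = 5776
Option 2 (R − 26):
  U = 23
  C = 160
  V = 200 + 5·23 + 6·160 = 1275
  R = 89 − 5·23 + 6·160 − 2·1275 (−26 from intervention) = -1642
  G = 246 − 2·1275 − 5·(-1642) = 5906
ΔG = 5906 − 5776 = 130; ΔV = 1275 − 1275 = 0
Score = (-5)·130 + (-4)·0 = -650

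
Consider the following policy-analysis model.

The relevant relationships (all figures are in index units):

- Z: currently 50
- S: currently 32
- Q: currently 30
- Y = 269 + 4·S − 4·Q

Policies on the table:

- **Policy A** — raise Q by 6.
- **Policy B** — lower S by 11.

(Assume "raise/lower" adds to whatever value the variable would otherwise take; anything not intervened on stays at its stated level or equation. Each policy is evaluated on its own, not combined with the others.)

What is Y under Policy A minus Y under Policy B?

Policy A (Q + 6):
  S = 32
  Q = 30 + 6 = 36
  Y = 269 + 4·32 − 4·36 = 253
Policy B (S − 11):
  S = 32 − 11 = 21
  Q = 30
  Y = 269 + 4·21 − 4·30 = 233
Y: 253 − 233 = 20

20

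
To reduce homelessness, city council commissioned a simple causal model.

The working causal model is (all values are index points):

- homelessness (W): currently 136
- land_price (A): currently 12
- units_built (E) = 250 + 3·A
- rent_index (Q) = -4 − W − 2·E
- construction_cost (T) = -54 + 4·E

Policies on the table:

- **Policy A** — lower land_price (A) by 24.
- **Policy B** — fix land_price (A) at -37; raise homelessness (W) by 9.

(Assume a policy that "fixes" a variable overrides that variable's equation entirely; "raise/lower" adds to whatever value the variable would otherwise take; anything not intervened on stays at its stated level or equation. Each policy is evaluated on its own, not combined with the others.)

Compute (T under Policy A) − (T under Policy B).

Policy A (A − 24):
  A = 12 − 24 = -12
  E = 250 + 3·(-12) = 214
  T = -54 + 4·214 = 802
Policy B (A := -37, W + 9):
  A = -37
  E = 250 + 3·(-37) = 139
  T = -54 + 4·139 = 502
T: 802 − 502 = 300

300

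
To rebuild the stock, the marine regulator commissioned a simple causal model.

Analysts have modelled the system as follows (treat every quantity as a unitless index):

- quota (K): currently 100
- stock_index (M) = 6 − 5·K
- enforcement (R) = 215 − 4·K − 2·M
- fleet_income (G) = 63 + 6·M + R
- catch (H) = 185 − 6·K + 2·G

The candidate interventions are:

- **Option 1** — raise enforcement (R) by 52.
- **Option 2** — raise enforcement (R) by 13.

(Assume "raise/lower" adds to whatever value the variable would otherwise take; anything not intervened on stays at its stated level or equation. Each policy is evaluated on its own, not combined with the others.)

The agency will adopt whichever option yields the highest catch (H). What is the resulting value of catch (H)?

-4507

Option 1 (R + 52):
  K = 100
  M = 6 − 5·100 = -494
  R = 215 − 4·100 − 2·(-494) (+52 from intervention) = 855
  G = 63 + 6·(-494) + 855 = -2046
  H = 185 − 6·100 + 2·(-2046) = -4507
Option 2 (R + 13):
  K = 100
  M = 6 − 5·100 = -494
  R = 215 − 4·100 − 2·(-494) (+13 from intervention) = 816
  G = 63 + 6·(-494) + 816 = -2085
  H = 185 − 6·100 + 2·(-2085) = -4585
Comparing — Option 1: H=-4507, Option 2: H=-4585. Highest is -4507 (Option 1).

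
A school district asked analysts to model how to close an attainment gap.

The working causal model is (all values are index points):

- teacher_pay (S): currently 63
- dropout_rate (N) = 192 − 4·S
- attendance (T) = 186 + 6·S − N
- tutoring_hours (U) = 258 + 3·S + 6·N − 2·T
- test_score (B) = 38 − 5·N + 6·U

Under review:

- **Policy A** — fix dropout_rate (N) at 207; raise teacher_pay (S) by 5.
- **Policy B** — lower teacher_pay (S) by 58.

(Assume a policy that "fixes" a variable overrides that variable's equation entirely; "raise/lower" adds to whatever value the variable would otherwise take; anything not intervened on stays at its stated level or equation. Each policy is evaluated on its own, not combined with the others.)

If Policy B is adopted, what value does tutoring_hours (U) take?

Policy B (S − 58):
  S = 63 − 58 = 5
  N = 192 − 4·5 = 172
  T = 186 + 6·5 − 172 = 44
  U = 258 + 3·5 + 6·172 − 2·44 = 1217

1217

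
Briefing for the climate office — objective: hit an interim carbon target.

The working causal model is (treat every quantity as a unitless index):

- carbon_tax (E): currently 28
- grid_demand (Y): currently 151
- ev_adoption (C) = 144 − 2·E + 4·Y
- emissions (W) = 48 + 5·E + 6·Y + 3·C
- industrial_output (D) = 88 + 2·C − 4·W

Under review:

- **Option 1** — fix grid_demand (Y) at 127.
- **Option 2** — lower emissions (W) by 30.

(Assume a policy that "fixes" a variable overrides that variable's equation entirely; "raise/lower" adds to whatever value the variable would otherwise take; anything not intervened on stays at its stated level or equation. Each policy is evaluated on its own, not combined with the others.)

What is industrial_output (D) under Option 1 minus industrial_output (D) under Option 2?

1416

Option 1 (Y := 127):
  E = 28
  Y = 127
  C = 144 − 2·28 + 4·127 = 596
  W = 48 + 5·28 + 6·127 + 3·596 = 2738
  D = 88 + 2·596 − 4·2738 = -9672
Option 2 (W − 30):
  E = 28
  Y = 151
  C = 144 − 2·28 + 4·151 = 692
  W = 48 + 5·28 + 6·151 + 3·692 (−30 from intervention) = 3140
  D = 88 + 2·692 − 4·3140 = -11088
D: -9672 − (-11088) = 1416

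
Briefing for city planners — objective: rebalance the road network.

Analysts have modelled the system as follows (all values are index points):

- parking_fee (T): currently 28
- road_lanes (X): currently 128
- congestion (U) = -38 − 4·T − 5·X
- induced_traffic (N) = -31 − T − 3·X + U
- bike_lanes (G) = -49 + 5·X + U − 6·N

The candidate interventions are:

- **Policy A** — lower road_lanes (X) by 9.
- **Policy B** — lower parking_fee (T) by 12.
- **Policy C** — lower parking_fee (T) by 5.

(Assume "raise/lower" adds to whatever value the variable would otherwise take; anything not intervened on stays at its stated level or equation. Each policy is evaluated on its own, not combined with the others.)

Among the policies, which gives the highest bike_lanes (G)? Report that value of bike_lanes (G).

Policy A (X − 9):
  T = 28
  X = 128 − 9 = 119
  U = -38 − 4·28 − 5·119 = -745
  N = -31 − 28 − 3·119 + (-745) = -1161
  G = -49 + 5·119 + (-745) − 6·(-1161) = 6767
Policy B (T − 12):
  T = 28 − 12 = 16
  X = 128
  U = -38 − 4·16 − 5·128 = -742
  N = -31 − 16 − 3·128 + (-742) = -1173
  G = -49 + 5·128 + (-742) − 6·(-1173) = 6887
Policy C (T − 5):
  T = 28 − 5 = 23
  X = 128
  U = -38 − 4·23 − 5·128 = -770
  N = -31 − 23 − 3·128 + (-770) = -1208
  G = -49 + 5·128 + (-770) − 6·(-1208) = 7069
Comparing — Policy A: G=6767, Policy B: G=6887, Policy C: G=7069. Highest is 7069 (Policy C).

7069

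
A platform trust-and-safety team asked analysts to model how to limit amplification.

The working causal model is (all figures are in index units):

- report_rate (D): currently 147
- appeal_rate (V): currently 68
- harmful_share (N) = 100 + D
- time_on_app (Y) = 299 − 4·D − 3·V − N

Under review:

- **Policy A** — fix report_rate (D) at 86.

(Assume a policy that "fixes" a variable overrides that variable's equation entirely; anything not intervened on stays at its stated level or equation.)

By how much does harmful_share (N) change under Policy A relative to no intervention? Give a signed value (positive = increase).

-61

Baseline:
  D = 147
  N = 100 + 147 = 247
Policy A (D := 86):
  D = 86
  N = 100 + 86 = 186
Change in N: 186 − 247 = -61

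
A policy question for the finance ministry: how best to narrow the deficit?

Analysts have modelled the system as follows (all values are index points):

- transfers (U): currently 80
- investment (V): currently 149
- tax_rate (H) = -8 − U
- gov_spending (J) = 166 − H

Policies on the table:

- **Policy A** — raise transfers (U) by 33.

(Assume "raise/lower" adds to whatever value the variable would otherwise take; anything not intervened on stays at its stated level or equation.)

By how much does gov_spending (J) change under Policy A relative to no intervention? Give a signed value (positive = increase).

33

Baseline:
  U = 80
  H = -8 − 80 = -88
  J = 166 − (-88) = 254
Policy A (U + 33):
  U = 80 + 33 = 113
  H = -8 − 113 = -121
  J = 166 − (-121) = 287
Change in J: 287 − 254 = 33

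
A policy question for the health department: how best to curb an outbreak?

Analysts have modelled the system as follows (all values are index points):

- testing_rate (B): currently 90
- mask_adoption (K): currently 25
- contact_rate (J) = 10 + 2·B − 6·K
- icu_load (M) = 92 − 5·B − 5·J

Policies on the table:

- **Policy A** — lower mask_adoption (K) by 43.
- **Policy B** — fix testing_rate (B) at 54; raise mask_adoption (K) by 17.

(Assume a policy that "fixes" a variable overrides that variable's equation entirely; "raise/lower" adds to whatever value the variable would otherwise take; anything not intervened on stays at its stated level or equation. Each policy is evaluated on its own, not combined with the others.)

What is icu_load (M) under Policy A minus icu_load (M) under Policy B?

-2340

Policy A (K − 43):
  B = 90
  K = 25 − 43 = -18
  J = 10 + 2·90 − 6·(-18) = 298
  M = 92 − 5·90 − 5·298 = -1848
Policy B (B := 54, K + 17):
  B = 54
  K = 25 + 17 = 42
  J = 10 + 2·54 − 6·42 = -134
  M = 92 − 5·54 − 5·(-134) = 492
M: -1848 − 492 = -2340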